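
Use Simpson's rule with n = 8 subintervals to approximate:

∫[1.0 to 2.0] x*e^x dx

f(x) = x*e^x
a = 1.0, b = 2.0, n = 8
h = (b - a)/n = 0.125000

Simpson's rule: (h/3)[f(x₀) + 4f(x₁) + 2f(x₂) + ... + f(xₙ)]

x_0 = 1.0000, f(x_0) = 2.718282, coefficient = 1
x_1 = 1.1250, f(x_1) = 3.465244, coefficient = 4
x_2 = 1.2500, f(x_2) = 4.362929, coefficient = 2
x_3 = 1.3750, f(x_3) = 5.438230, coefficient = 4
x_4 = 1.5000, f(x_4) = 6.722534, coefficient = 2
x_5 = 1.6250, f(x_5) = 8.252431, coefficient = 4
x_6 = 1.7500, f(x_6) = 10.070555, coefficient = 2
x_7 = 1.8750, f(x_7) = 12.226536, coefficient = 4
x_8 = 2.0000, f(x_8) = 14.778112, coefficient = 1

I ≈ (0.125000/3) × 177.338193 = 7.389091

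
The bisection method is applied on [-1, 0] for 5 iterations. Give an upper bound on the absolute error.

Bisection error bound: |error| ≤ (b-a)/2^n
|error| ≤ (0 - (-1))/2^5 = 1/2^5
|error| ≤ 0.0312500000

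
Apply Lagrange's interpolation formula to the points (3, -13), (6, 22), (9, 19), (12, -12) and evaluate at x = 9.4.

Lagrange interpolation formula:
P(x) = Σ yᵢ × Lᵢ(x)
where Lᵢ(x) = Π_{j≠i} (x - xⱼ)/(xᵢ - xⱼ)

L_0(9.4) = (9.4 - 6)/(3 - 6) × (9.4 - 9)/(3 - 9) × (9.4 - 12)/(3 - 12) = 0.021827
L_1(9.4) = (9.4 - 3)/(6 - 3) × (9.4 - 9)/(6 - 9) × (9.4 - 12)/(6 - 12) = -0.123259
L_2(9.4) = (9.4 - 3)/(9 - 3) × (9.4 - 6)/(9 - 6) × (9.4 - 12)/(9 - 12) = 1.047704
L_3(9.4) = (9.4 - 3)/(12 - 3) × (9.4 - 6)/(12 - 6) × (9.4 - 9)/(12 - 9) = 0.053728

P(9.4) = (-13)×L_0(9.4) + 22×L_1(9.4) + 19×L_2(9.4) + (-12)×L_3(9.4)
P(9.4) = 16.266173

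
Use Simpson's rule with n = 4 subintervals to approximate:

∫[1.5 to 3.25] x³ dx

f(x) = x³
a = 1.5, b = 3.25, n = 4
h = (b - a)/n = 0.437500

Simpson's rule: (h/3)[f(x₀) + 4f(x₁) + 2f(x₂) + ... + f(xₙ)]

x_0 = 1.5000, f(x_0) = 3.375000, coefficient = 1
x_1 = 1.9375, f(x_1) = 7.273193, coefficient = 4
x_2 = 2.3750, f(x_2) = 13.396484, coefficient = 2
x_3 = 2.8125, f(x_3) = 22.247314, coefficient = 4
x_4 = 3.2500, f(x_4) = 34.328125, coefficient = 1

I ≈ (0.437500/3) × 182.578125 = 26.625977
Exact value: 26.625977
Error: 0.000000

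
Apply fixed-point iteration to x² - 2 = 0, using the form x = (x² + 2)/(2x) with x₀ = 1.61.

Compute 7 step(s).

Equation: x² - 2 = 0
Fixed-point form: x = (x² + 2)/(2x)
x₀ = 1.61

x_1 = g(1.610000) = 1.426118
x_2 = g(1.426118) = 1.414263
x_3 = g(1.414263) = 1.414214
x_4 = g(1.414214) = 1.414214
x_5 = g(1.414214) = 1.414214
x_6 = g(1.414214) = 1.414214
x_7 = g(1.414214) = 1.414214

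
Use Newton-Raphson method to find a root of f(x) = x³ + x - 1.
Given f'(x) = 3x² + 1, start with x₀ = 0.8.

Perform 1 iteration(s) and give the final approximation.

f(x) = x³ + x - 1
f'(x) = 3x² + 1
x₀ = 0.8

Newton-Raphson formula: x_{n+1} = x_n - f(x_n)/f'(x_n)

Iteration 1:
  f(0.800000) = 0.312000
  f'(0.800000) = 2.920000
  x_1 = 0.800000 - 0.312000/2.920000 = 0.693151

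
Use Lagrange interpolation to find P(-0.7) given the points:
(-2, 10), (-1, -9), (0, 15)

Lagrange interpolation formula:
P(x) = Σ yᵢ × Lᵢ(x)
where Lᵢ(x) = Π_{j≠i} (x - xⱼ)/(xᵢ - xⱼ)

L_0(-0.7) = (-0.7 - (-1))/(-2 - (-1)) × (-0.7 - 0)/(-2 - 0) = -0.105000
L_1(-0.7) = (-0.7 - (-2))/(-1 - (-2)) × (-0.7 - 0)/(-1 - 0) = 0.910000
L_2(-0.7) = (-0.7 - (-2))/(0 - (-2)) × (-0.7 - (-1))/(0 - (-1)) = 0.195000

P(-0.7) = 10×L_0(-0.7) + (-9)×L_1(-0.7) + 15×L_2(-0.7)
P(-0.7) = -6.315000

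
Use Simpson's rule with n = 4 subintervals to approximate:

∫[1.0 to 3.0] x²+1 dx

f(x) = x²+1
a = 1.0, b = 3.0, n = 4
h = (b - a)/n = 0.500000

Simpson's rule: (h/3)[f(x₀) + 4f(x₁) + 2f(x₂) + ... + f(xₙ)]

x_0 = 1.0000, f(x_0) = 2.000000, coefficient = 1
x_1 = 1.5000, f(x_1) = 3.250000, coefficient = 4
x_2 = 2.0000, f(x_2) = 5.000000, coefficient = 2
x_3 = 2.5000, f(x_3) = 7.250000, coefficient = 4
x_4 = 3.0000, f(x_4) = 10.000000, coefficient = 1

I ≈ (0.500000/3) × 64.000000 = 10.666667
Exact value: 10.666667
Error: 0.000000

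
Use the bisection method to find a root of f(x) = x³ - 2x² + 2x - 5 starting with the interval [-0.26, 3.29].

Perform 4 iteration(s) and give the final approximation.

f(x) = x³ - 2x² + 2x - 5
Initial interval: [-0.26, 3.29]

Iteration 1:
  c_1 = (-0.260000 + 3.290000)/2 = 1.515000
  f(c_1) = f(1.515000) = -3.083184
  f(a) × f(c) ≥ 0, new interval: [1.515000, 3.290000]
Iteration 2:
  c_2 = (1.515000 + 3.290000)/2 = 2.402500
  f(c_2) = f(2.402500) = 2.128233
  f(a) × f(c) < 0, new interval: [1.515000, 2.402500]
Iteration 3:
  c_3 = (1.515000 + 2.402500)/2 = 1.958750
  f(c_3) = f(1.958750) = -1.240764
  f(a) × f(c) ≥ 0, new interval: [1.958750, 2.402500]
Iteration 4:
  c_4 = (1.958750 + 2.402500)/2 = 2.180625
  f(c_4) = f(2.180625) = 0.220145
  f(a) × f(c) < 0, new interval: [1.958750, 2.180625]

After 4 iteration(s), the approximation is c_4 = 2.180625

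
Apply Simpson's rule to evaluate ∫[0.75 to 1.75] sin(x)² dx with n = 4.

f(x) = sin(x)²
a = 0.75, b = 1.75, n = 4
h = (b - a)/n = 0.250000

Simpson's rule: (h/3)[f(x₀) + 4f(x₁) + 2f(x₂) + ... + f(xₙ)]

x_0 = 0.7500, f(x_0) = 0.464631, coefficient = 1
x_1 = 1.0000, f(x_1) = 0.708073, coefficient = 4
x_2 = 1.2500, f(x_2) = 0.900572, coefficient = 2
x_3 = 1.5000, f(x_3) = 0.994996, coefficient = 4
x_4 = 1.7500, f(x_4) = 0.968228, coefficient = 1

I ≈ (0.250000/3) × 10.046282 = 0.837190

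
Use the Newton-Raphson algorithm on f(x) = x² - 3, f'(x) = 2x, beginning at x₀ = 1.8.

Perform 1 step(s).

f(x) = x² - 3
f'(x) = 2x
x₀ = 1.8

Newton-Raphson formula: x_{n+1} = x_n - f(x_n)/f'(x_n)

Iteration 1:
  f(1.800000) = 0.240000
  f'(1.800000) = 3.600000
  x_1 = 1.800000 - 0.240000/3.600000 = 1.733333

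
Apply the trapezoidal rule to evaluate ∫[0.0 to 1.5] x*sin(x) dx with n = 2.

f(x) = x*sin(x)
a = 0.0, b = 1.5, n = 2
h = (b - a)/n = 0.750000

Trapezoidal rule: (h/2)[f(x₀) + 2f(x₁) + 2f(x₂) + ... + f(xₙ)]

x_0 = 0.0000, f(x_0) = 0.000000, coefficient = 1
x_1 = 0.7500, f(x_1) = 0.511229, coefficient = 2
x_2 = 1.5000, f(x_2) = 1.496242, coefficient = 1

I ≈ (0.750000/2) × 2.518701 = 0.944513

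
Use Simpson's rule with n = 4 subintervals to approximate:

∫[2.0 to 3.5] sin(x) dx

f(x) = sin(x)
a = 2.0, b = 3.5, n = 4
h = (b - a)/n = 0.375000

Simpson's rule: (h/3)[f(x₀) + 4f(x₁) + 2f(x₂) + ... + f(xₙ)]

x_0 = 2.0000, f(x_0) = 0.909297, coefficient = 1
x_1 = 2.3750, f(x_1) = 0.693685, coefficient = 4
x_2 = 2.7500, f(x_2) = 0.381661, coefficient = 2
x_3 = 3.1250, f(x_3) = 0.016592, coefficient = 4
x_4 = 3.5000, f(x_4) = -0.350783, coefficient = 1

I ≈ (0.375000/3) × 4.162944 = 0.520368
Exact value: 0.520310
Error: 0.000058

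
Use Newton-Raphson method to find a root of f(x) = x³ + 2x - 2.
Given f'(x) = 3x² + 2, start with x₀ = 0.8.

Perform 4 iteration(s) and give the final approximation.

f(x) = x³ + 2x - 2
f'(x) = 3x² + 2
x₀ = 0.8

Newton-Raphson formula: x_{n+1} = x_n - f(x_n)/f'(x_n)

Iteration 1:
  f(0.800000) = 0.112000
  f'(0.800000) = 3.920000
  x_1 = 0.800000 - 0.112000/3.920000 = 0.771429
Iteration 2:
  f(0.771429) = 0.001936
  f'(0.771429) = 3.785306
  x_2 = 0.771429 - 0.001936/3.785306 = 0.770917
Iteration 3:
  f(0.770917) = 0.000001
  f'(0.770917) = 3.782940
  x_3 = 0.770917 - 0.000001/3.782940 = 0.770917
Iteration 4:
  f(0.770917) = 0.000000
  f'(0.770917) = 3.782939
  x_4 = 0.770917 - 0.000000/3.782939 = 0.770917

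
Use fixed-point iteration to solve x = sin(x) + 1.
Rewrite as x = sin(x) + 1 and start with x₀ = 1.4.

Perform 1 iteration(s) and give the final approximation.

Equation: x = sin(x) + 1
Fixed-point form: x = sin(x) + 1
x₀ = 1.4

x_1 = g(1.400000) = 1.985450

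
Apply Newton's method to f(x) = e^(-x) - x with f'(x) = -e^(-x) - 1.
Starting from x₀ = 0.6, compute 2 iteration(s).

f(x) = e^(-x) - x
f'(x) = -e^(-x) - 1
x₀ = 0.6

Newton-Raphson formula: x_{n+1} = x_n - f(x_n)/f'(x_n)

Iteration 1:
  f(0.600000) = -0.051188
  f'(0.600000) = -1.548812
  x_1 = 0.600000 - (-0.051188)/(-1.548812) = 0.566950
Iteration 2:
  f(0.566950) = 0.000303
  f'(0.566950) = -1.567253
  x_2 = 0.566950 - 0.000303/(-1.567253) = 0.567143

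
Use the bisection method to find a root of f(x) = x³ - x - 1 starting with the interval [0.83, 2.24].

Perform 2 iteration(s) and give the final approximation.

f(x) = x³ - x - 1
Initial interval: [0.83, 2.24]

Iteration 1:
  c_1 = (0.830000 + 2.240000)/2 = 1.535000
  f(c_1) = f(1.535000) = 1.081805
  f(a) × f(c) < 0, new interval: [0.830000, 1.535000]
Iteration 2:
  c_2 = (0.830000 + 1.535000)/2 = 1.182500
  f(c_2) = f(1.182500) = -0.529003
  f(a) × f(c) ≥ 0, new interval: [1.182500, 1.535000]

After 2 iteration(s), the approximation is c_2 = 1.182500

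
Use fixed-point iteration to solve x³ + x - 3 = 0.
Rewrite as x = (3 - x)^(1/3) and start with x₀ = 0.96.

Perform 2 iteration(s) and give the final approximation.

Equation: x³ + x - 3 = 0
Fixed-point form: x = (3 - x)^(1/3)
x₀ = 0.96

x_1 = g(0.960000) = 1.268265
x_2 = g(1.268265) = 1.200864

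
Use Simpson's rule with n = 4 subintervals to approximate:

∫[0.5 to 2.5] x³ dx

f(x) = x³
a = 0.5, b = 2.5, n = 4
h = (b - a)/n = 0.500000

Simpson's rule: (h/3)[f(x₀) + 4f(x₁) + 2f(x₂) + ... + f(xₙ)]

x_0 = 0.5000, f(x_0) = 0.125000, coefficient = 1
x_1 = 1.0000, f(x_1) = 1.000000, coefficient = 4
x_2 = 1.5000, f(x_2) = 3.375000, coefficient = 2
x_3 = 2.0000, f(x_3) = 8.000000, coefficient = 4
x_4 = 2.5000, f(x_4) = 15.625000, coefficient = 1

I ≈ (0.500000/3) × 58.500000 = 9.750000
Exact value: 9.750000
Error: 0.000000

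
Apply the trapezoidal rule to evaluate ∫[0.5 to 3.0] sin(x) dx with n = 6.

f(x) = sin(x)
a = 0.5, b = 3.0, n = 6
h = (b - a)/n = 0.416667

Trapezoidal rule: (h/2)[f(x₀) + 2f(x₁) + 2f(x₂) + ... + f(xₙ)]

x_0 = 0.5000, f(x_0) = 0.479426, coefficient = 1
x_1 = 0.9167, f(x_1) = 0.793578, coefficient = 2
x_2 = 1.3333, f(x_2) = 0.971938, coefficient = 2
x_3 = 1.7500, f(x_3) = 0.983986, coefficient = 2
x_4 = 2.1667, f(x_4) = 0.827660, coefficient = 2
x_5 = 2.5833, f(x_5) = 0.529711, coefficient = 2
x_6 = 3.0000, f(x_6) = 0.141120, coefficient = 1

I ≈ (0.416667/2) × 8.834291 = 1.840477
Exact value: 1.867575
Error: 0.027098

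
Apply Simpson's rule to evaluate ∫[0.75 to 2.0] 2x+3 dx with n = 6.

f(x) = 2x+3
a = 0.75, b = 2.0, n = 6
h = (b - a)/n = 0.208333

Simpson's rule: (h/3)[f(x₀) + 4f(x₁) + 2f(x₂) + ... + f(xₙ)]

x_0 = 0.7500, f(x_0) = 4.500000, coefficient = 1
x_1 = 0.9583, f(x_1) = 4.916667, coefficient = 4
x_2 = 1.1667, f(x_2) = 5.333333, coefficient = 2
x_3 = 1.3750, f(x_3) = 5.750000, coefficient = 4
x_4 = 1.5833, f(x_4) = 6.166667, coefficient = 2
x_5 = 1.7917, f(x_5) = 6.583333, coefficient = 4
x_6 = 2.0000, f(x_6) = 7.000000, coefficient = 1

I ≈ (0.208333/3) × 103.500000 = 7.187500
Exact value: 7.187500
Error: 0.000000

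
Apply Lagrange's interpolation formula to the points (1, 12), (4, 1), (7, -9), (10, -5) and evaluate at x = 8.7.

Lagrange interpolation formula:
P(x) = Σ yᵢ × Lᵢ(x)
where Lᵢ(x) = Π_{j≠i} (x - xⱼ)/(xᵢ - xⱼ)

L_0(8.7) = (8.7 - 4)/(1 - 4) × (8.7 - 7)/(1 - 7) × (8.7 - 10)/(1 - 10) = 0.064117
L_1(8.7) = (8.7 - 1)/(4 - 1) × (8.7 - 7)/(4 - 7) × (8.7 - 10)/(4 - 10) = -0.315130
L_2(8.7) = (8.7 - 1)/(7 - 1) × (8.7 - 4)/(7 - 4) × (8.7 - 10)/(7 - 10) = 0.871241
L_3(8.7) = (8.7 - 1)/(10 - 1) × (8.7 - 4)/(10 - 4) × (8.7 - 7)/(10 - 7) = 0.379772

P(8.7) = 12×L_0(8.7) + 1×L_1(8.7) + (-9)×L_2(8.7) + (-5)×L_3(8.7)
P(8.7) = -9.285747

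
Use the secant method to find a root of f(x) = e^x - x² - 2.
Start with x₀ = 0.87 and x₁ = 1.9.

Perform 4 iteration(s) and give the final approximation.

f(x) = e^x - x² - 2
x₀ = 0.87, x₁ = 1.9

Secant formula: x_{n+1} = x_n - f(x_n)(x_n - x_{n-1})/(f(x_n) - f(x_{n-1}))

Iteration 1:
  f(0.870000) = -0.369989
  f(1.900000) = 1.075894
  x_2 = 1.900000 - 1.075894×(1.900000 - 0.870000)/(1.075894 - (-0.369989))
       = 1.133568
Iteration 2:
  f(1.900000) = 1.075894
  f(1.133568) = -0.178255
  x_3 = 1.133568 - (-0.178255)×(1.133568 - 1.900000)/(-0.178255 - 1.075894)
       = 1.242503
Iteration 3:
  f(1.133568) = -0.178255
  f(1.242503) = -0.079540
  x_4 = 1.242503 - (-0.079540)×(1.242503 - 1.133568)/(-0.079540 - (-0.178255))
       = 1.330278
Iteration 4:
  f(1.242503) = -0.079540
  f(1.330278) = 0.012455
  x_5 = 1.330278 - 0.012455×(1.330278 - 1.242503)/(0.012455 - (-0.079540))
       = 1.318394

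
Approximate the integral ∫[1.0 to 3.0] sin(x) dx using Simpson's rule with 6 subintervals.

f(x) = sin(x)
a = 1.0, b = 3.0, n = 6
h = (b - a)/n = 0.333333

Simpson's rule: (h/3)[f(x₀) + 4f(x₁) + 2f(x₂) + ... + f(xₙ)]

x_0 = 1.0000, f(x_0) = 0.841471, coefficient = 1
x_1 = 1.3333, f(x_1) = 0.971938, coefficient = 4
x_2 = 1.6667, f(x_2) = 0.995408, coefficient = 2
x_3 = 2.0000, f(x_3) = 0.909297, coefficient = 4
x_4 = 2.3333, f(x_4) = 0.723086, coefficient = 2
x_5 = 2.6667, f(x_5) = 0.457273, coefficient = 4
x_6 = 3.0000, f(x_6) = 0.141120, coefficient = 1

I ≈ (0.333333/3) × 13.773610 = 1.530401
Exact value: 1.530295
Error: 0.000106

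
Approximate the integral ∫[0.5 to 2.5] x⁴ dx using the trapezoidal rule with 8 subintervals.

f(x) = x⁴
a = 0.5, b = 2.5, n = 8
h = (b - a)/n = 0.250000

Trapezoidal rule: (h/2)[f(x₀) + 2f(x₁) + 2f(x₂) + ... + f(xₙ)]

x_0 = 0.5000, f(x_0) = 0.062500, coefficient = 1
x_1 = 0.7500, f(x_1) = 0.316406, coefficient = 2
x_2 = 1.0000, f(x_2) = 1.000000, coefficient = 2
x_3 = 1.2500, f(x_3) = 2.441406, coefficient = 2
x_4 = 1.5000, f(x_4) = 5.062500, coefficient = 2
x_5 = 1.7500, f(x_5) = 9.378906, coefficient = 2
x_6 = 2.0000, f(x_6) = 16.000000, coefficient = 2
x_7 = 2.2500, f(x_7) = 25.628906, coefficient = 2
x_8 = 2.5000, f(x_8) = 39.062500, coefficient = 1

I ≈ (0.250000/2) × 158.781250 = 19.847656
Exact value: 19.525000
Error: 0.322656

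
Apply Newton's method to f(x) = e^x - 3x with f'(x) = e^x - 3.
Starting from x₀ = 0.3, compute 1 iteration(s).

f(x) = e^x - 3x
f'(x) = e^x - 3
x₀ = 0.3

Newton-Raphson formula: x_{n+1} = x_n - f(x_n)/f'(x_n)

Iteration 1:
  f(0.300000) = 0.449859
  f'(0.300000) = -1.650141
  x_1 = 0.300000 - 0.449859/(-1.650141) = 0.572618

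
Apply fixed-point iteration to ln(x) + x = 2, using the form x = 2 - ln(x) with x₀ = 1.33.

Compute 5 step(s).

Equation: ln(x) + x = 2
Fixed-point form: x = 2 - ln(x)
x₀ = 1.33

x_1 = g(1.330000) = 1.714821
x_2 = g(1.714821) = 1.460691
x_3 = g(1.460691) = 1.621090
x_4 = g(1.621090) = 1.516901
x_5 = g(1.516901) = 1.583330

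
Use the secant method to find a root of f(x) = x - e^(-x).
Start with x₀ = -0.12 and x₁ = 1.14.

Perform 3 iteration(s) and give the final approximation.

f(x) = x - e^(-x)
x₀ = -0.12, x₁ = 1.14

Secant formula: x_{n+1} = x_n - f(x_n)(x_n - x_{n-1})/(f(x_n) - f(x_{n-1}))

Iteration 1:
  f(-0.120000) = -1.247497
  f(1.140000) = 0.820181
  x_2 = 1.140000 - 0.820181×(1.140000 - (-0.120000))/(0.820181 - (-1.247497))
       = 0.640199
Iteration 2:
  f(1.140000) = 0.820181
  f(0.640199) = 0.113011
  x_3 = 0.640199 - 0.113011×(0.640199 - 1.140000)/(0.113011 - 0.820181)
       = 0.560327
Iteration 3:
  f(0.640199) = 0.113011
  f(0.560327) = -0.010696
  x_4 = 0.560327 - (-0.010696)×(0.560327 - 0.640199)/(-0.010696 - 0.113011)
       = 0.567232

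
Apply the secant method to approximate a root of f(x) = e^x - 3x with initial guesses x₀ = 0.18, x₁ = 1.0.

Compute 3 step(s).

f(x) = e^x - 3x
x₀ = 0.18, x₁ = 1.0

Secant formula: x_{n+1} = x_n - f(x_n)(x_n - x_{n-1})/(f(x_n) - f(x_{n-1}))

Iteration 1:
  f(0.180000) = 0.657217
  f(1.000000) = -0.281718
  x_2 = 1.000000 - (-0.281718)×(1.000000 - 0.180000)/(-0.281718 - 0.657217)
       = 0.753967
Iteration 2:
  f(1.000000) = -0.281718
  f(0.753967) = -0.136486
  x_3 = 0.753967 - (-0.136486)×(0.753967 - 1.000000)/(-0.136486 - (-0.281718))
       = 0.522750
Iteration 3:
  f(0.753967) = -0.136486
  f(0.522750) = 0.118410
  x_4 = 0.522750 - 0.118410×(0.522750 - 0.753967)/(0.118410 - (-0.136486))
       = 0.630160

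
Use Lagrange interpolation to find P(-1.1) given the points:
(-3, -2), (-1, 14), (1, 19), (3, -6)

Lagrange interpolation formula:
P(x) = Σ yᵢ × Lᵢ(x)
where Lᵢ(x) = Π_{j≠i} (x - xⱼ)/(xᵢ - xⱼ)

L_0(-1.1) = (-1.1 - (-1))/(-3 - (-1)) × (-1.1 - 1)/(-3 - 1) × (-1.1 - 3)/(-3 - 3) = 0.017938
L_1(-1.1) = (-1.1 - (-3))/(-1 - (-3)) × (-1.1 - 1)/(-1 - 1) × (-1.1 - 3)/(-1 - 3) = 1.022437
L_2(-1.1) = (-1.1 - (-3))/(1 - (-3)) × (-1.1 - (-1))/(1 - (-1)) × (-1.1 - 3)/(1 - 3) = -0.048688
L_3(-1.1) = (-1.1 - (-3))/(3 - (-3)) × (-1.1 - (-1))/(3 - (-1)) × (-1.1 - 1)/(3 - 1) = 0.008313

P(-1.1) = (-2)×L_0(-1.1) + 14×L_1(-1.1) + 19×L_2(-1.1) + (-6)×L_3(-1.1)
P(-1.1) = 13.303312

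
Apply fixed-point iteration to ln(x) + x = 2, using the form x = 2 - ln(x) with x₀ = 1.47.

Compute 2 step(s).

Equation: ln(x) + x = 2
Fixed-point form: x = 2 - ln(x)
x₀ = 1.47

x_1 = g(1.470000) = 1.614738
x_2 = g(1.614738) = 1.520828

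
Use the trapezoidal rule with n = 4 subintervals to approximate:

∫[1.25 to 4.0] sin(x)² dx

f(x) = sin(x)²
a = 1.25, b = 4.0, n = 4
h = (b - a)/n = 0.687500

Trapezoidal rule: (h/2)[f(x₀) + 2f(x₁) + 2f(x₂) + ... + f(xₙ)]

x_0 = 1.2500, f(x_0) = 0.900572, coefficient = 1
x_1 = 1.9375, f(x_1) = 0.871449, coefficient = 2
x_2 = 2.6250, f(x_2) = 0.243957, coefficient = 2
x_3 = 3.3125, f(x_3) = 0.028926, coefficient = 2
x_4 = 4.0000, f(x_4) = 0.572750, coefficient = 1

I ≈ (0.687500/2) × 3.761986 = 1.293183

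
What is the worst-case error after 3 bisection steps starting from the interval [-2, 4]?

Bisection error bound: |error| ≤ (b-a)/2^n
|error| ≤ (4 - (-2))/2^3 = 6/2^3
|error| ≤ 0.7500000000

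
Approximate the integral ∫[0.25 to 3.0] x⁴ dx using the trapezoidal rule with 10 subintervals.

f(x) = x⁴
a = 0.25, b = 3.0, n = 10
h = (b - a)/n = 0.275000

Trapezoidal rule: (h/2)[f(x₀) + 2f(x₁) + 2f(x₂) + ... + f(xₙ)]

x_0 = 0.2500, f(x_0) = 0.003906, coefficient = 1
x_1 = 0.5250, f(x_1) = 0.075969, coefficient = 2
x_2 = 0.8000, f(x_2) = 0.409600, coefficient = 2
x_3 = 1.0750, f(x_3) = 1.335469, coefficient = 2
x_4 = 1.3500, f(x_4) = 3.321506, coefficient = 2
x_5 = 1.6250, f(x_5) = 6.972900, coefficient = 2
x_6 = 1.9000, f(x_6) = 13.032100, coefficient = 2
x_7 = 2.1750, f(x_7) = 22.378813, coefficient = 2
x_8 = 2.4500, f(x_8) = 36.030006, coefficient = 2
x_9 = 2.7250, f(x_9) = 55.139907, coefficient = 2
x_10 = 3.0000, f(x_10) = 81.000000, coefficient = 1

I ≈ (0.275000/2) × 358.396448 = 49.279512
Exact value: 48.599805
Error: 0.679707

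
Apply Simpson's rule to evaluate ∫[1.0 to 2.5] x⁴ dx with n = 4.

f(x) = x⁴
a = 1.0, b = 2.5, n = 4
h = (b - a)/n = 0.375000

Simpson's rule: (h/3)[f(x₀) + 4f(x₁) + 2f(x₂) + ... + f(xₙ)]

x_0 = 1.0000, f(x_0) = 1.000000, coefficient = 1
x_1 = 1.3750, f(x_1) = 3.574463, coefficient = 4
x_2 = 1.7500, f(x_2) = 9.378906, coefficient = 2
x_3 = 2.1250, f(x_3) = 20.390869, coefficient = 4
x_4 = 2.5000, f(x_4) = 39.062500, coefficient = 1

I ≈ (0.375000/3) × 154.681641 = 19.335205
Exact value: 19.331250
Error: 0.003955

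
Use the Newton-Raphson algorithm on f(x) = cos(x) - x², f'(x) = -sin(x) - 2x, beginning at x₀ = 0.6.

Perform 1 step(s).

f(x) = cos(x) - x²
f'(x) = -sin(x) - 2x
x₀ = 0.6

Newton-Raphson formula: x_{n+1} = x_n - f(x_n)/f'(x_n)

Iteration 1:
  f(0.600000) = 0.465336
  f'(0.600000) = -1.764642
  x_1 = 0.600000 - 0.465336/(-1.764642) = 0.863700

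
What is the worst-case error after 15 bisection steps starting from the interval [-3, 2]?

Bisection error bound: |error| ≤ (b-a)/2^n
|error| ≤ (2 - (-3))/2^15 = 5/2^15
|error| ≤ 0.0001525879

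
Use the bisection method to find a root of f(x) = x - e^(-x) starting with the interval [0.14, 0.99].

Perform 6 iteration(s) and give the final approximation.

f(x) = x - e^(-x)
Initial interval: [0.14, 0.99]

Iteration 1:
  c_1 = (0.140000 + 0.990000)/2 = 0.565000
  f(c_1) = f(0.565000) = -0.003360
  f(a) × f(c) ≥ 0, new interval: [0.565000, 0.990000]
Iteration 2:
  c_2 = (0.565000 + 0.990000)/2 = 0.777500
  f(c_2) = f(0.777500) = 0.317947
  f(a) × f(c) < 0, new interval: [0.565000, 0.777500]
Iteration 3:
  c_3 = (0.565000 + 0.777500)/2 = 0.671250
  f(c_3) = f(0.671250) = 0.160181
  f(a) × f(c) < 0, new interval: [0.565000, 0.671250]
Iteration 4:
  c_4 = (0.565000 + 0.671250)/2 = 0.618125
  f(c_4) = f(0.618125) = 0.079171
  f(a) × f(c) < 0, new interval: [0.565000, 0.618125]
Iteration 5:
  c_5 = (0.565000 + 0.618125)/2 = 0.591562
  f(c_5) = f(0.591562) = 0.038101
  f(a) × f(c) < 0, new interval: [0.565000, 0.591562]
Iteration 6:
  c_6 = (0.565000 + 0.591562)/2 = 0.578281
  f(c_6) = f(0.578281) = 0.017420
  f(a) × f(c) < 0, new interval: [0.565000, 0.578281]

After 6 iteration(s), the approximation is c_6 = 0.578281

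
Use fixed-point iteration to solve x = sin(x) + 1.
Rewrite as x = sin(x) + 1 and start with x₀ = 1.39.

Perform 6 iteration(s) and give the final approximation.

Equation: x = sin(x) + 1
Fixed-point form: x = sin(x) + 1
x₀ = 1.39

x_1 = g(1.390000) = 1.983701
x_2 = g(1.983701) = 1.915959
x_3 = g(1.915959) = 1.941020
x_4 = g(1.941020) = 1.932246
x_5 = g(1.932246) = 1.935385
x_6 = g(1.935385) = 1.934270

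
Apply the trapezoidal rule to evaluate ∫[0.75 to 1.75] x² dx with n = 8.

f(x) = x²
a = 0.75, b = 1.75, n = 8
h = (b - a)/n = 0.125000

Trapezoidal rule: (h/2)[f(x₀) + 2f(x₁) + 2f(x₂) + ... + f(xₙ)]

x_0 = 0.7500, f(x_0) = 0.562500, coefficient = 1
x_1 = 0.8750, f(x_1) = 0.765625, coefficient = 2
x_2 = 1.0000, f(x_2) = 1.000000, coefficient = 2
x_3 = 1.1250, f(x_3) = 1.265625, coefficient = 2
x_4 = 1.2500, f(x_4) = 1.562500, coefficient = 2
x_5 = 1.3750, f(x_5) = 1.890625, coefficient = 2
x_6 = 1.5000, f(x_6) = 2.250000, coefficient = 2
x_7 = 1.6250, f(x_7) = 2.640625, coefficient = 2
x_8 = 1.7500, f(x_8) = 3.062500, coefficient = 1

I ≈ (0.125000/2) × 26.375000 = 1.648438
Exact value: 1.645833
Error: 0.002604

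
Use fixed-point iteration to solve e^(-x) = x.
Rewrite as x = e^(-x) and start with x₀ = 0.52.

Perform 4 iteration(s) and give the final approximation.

Equation: e^(-x) = x
Fixed-point form: x = e^(-x)
x₀ = 0.52

x_1 = g(0.520000) = 0.594521
x_2 = g(0.594521) = 0.551827
x_3 = g(0.551827) = 0.575897
x_4 = g(0.575897) = 0.562201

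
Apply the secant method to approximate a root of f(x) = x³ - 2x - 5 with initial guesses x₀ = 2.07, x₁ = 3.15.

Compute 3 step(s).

f(x) = x³ - 2x - 5
x₀ = 2.07, x₁ = 3.15

Secant formula: x_{n+1} = x_n - f(x_n)(x_n - x_{n-1})/(f(x_n) - f(x_{n-1}))

Iteration 1:
  f(2.070000) = -0.270257
  f(3.150000) = 19.955875
  x_2 = 3.150000 - 19.955875×(3.150000 - 2.070000)/(19.955875 - (-0.270257))
       = 2.084431
Iteration 2:
  f(3.150000) = 19.955875
  f(2.084431) = -0.112320
  x_3 = 2.084431 - (-0.112320)×(2.084431 - 3.150000)/(-0.112320 - 19.955875)
       = 2.090395
Iteration 3:
  f(2.084431) = -0.112320
  f(2.090395) = -0.046288
  x_4 = 2.090395 - (-0.046288)×(2.090395 - 2.084431)/(-0.046288 - (-0.112320))
       = 2.094575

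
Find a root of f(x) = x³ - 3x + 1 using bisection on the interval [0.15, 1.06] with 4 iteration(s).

f(x) = x³ - 3x + 1
Initial interval: [0.15, 1.06]

Iteration 1:
  c_1 = (0.150000 + 1.060000)/2 = 0.605000
  f(c_1) = f(0.605000) = -0.593555
  f(a) × f(c) < 0, new interval: [0.150000, 0.605000]
Iteration 2:
  c_2 = (0.150000 + 0.605000)/2 = 0.377500
  f(c_2) = f(0.377500) = -0.078704
  f(a) × f(c) < 0, new interval: [0.150000, 0.377500]
Iteration 3:
  c_3 = (0.150000 + 0.377500)/2 = 0.263750
  f(c_3) = f(0.263750) = 0.227098
  f(a) × f(c) ≥ 0, new interval: [0.263750, 0.377500]
Iteration 4:
  c_4 = (0.263750 + 0.377500)/2 = 0.320625
  f(c_4) = f(0.320625) = 0.071085
  f(a) × f(c) ≥ 0, new interval: [0.320625, 0.377500]

After 4 iteration(s), the approximation is c_4 = 0.320625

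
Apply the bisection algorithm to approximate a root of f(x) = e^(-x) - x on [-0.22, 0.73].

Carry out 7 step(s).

f(x) = e^(-x) - x
Initial interval: [-0.22, 0.73]

Iteration 1:
  c_1 = (-0.220000 + 0.730000)/2 = 0.255000
  f(c_1) = f(0.255000) = 0.519916
  f(a) × f(c) ≥ 0, new interval: [0.255000, 0.730000]
Iteration 2:
  c_2 = (0.255000 + 0.730000)/2 = 0.492500
  f(c_2) = f(0.492500) = 0.118597
  f(a) × f(c) ≥ 0, new interval: [0.492500, 0.730000]
Iteration 3:
  c_3 = (0.492500 + 0.730000)/2 = 0.611250
  f(c_3) = f(0.611250) = -0.068578
  f(a) × f(c) < 0, new interval: [0.492500, 0.611250]
Iteration 4:
  c_4 = (0.492500 + 0.611250)/2 = 0.551875
  f(c_4) = f(0.551875) = 0.023994
  f(a) × f(c) ≥ 0, new interval: [0.551875, 0.611250]
Iteration 5:
  c_5 = (0.551875 + 0.611250)/2 = 0.581562
  f(c_5) = f(0.581562) = -0.022538
  f(a) × f(c) < 0, new interval: [0.551875, 0.581562]
Iteration 6:
  c_6 = (0.551875 + 0.581562)/2 = 0.566719
  f(c_6) = f(0.566719) = 0.000665
  f(a) × f(c) ≥ 0, new interval: [0.566719, 0.581562]
Iteration 7:
  c_7 = (0.566719 + 0.581562)/2 = 0.574141
  f(c_7) = f(0.574141) = -0.010952
  f(a) × f(c) < 0, new interval: [0.566719, 0.574141]

After 7 iteration(s), the approximation is c_7 = 0.574141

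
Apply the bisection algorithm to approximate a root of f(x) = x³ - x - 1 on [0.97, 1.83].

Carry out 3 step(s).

f(x) = x³ - x - 1
Initial interval: [0.97, 1.83]

Iteration 1:
  c_1 = (0.970000 + 1.830000)/2 = 1.400000
  f(c_1) = f(1.400000) = 0.344000
  f(a) × f(c) < 0, new interval: [0.970000, 1.400000]
Iteration 2:
  c_2 = (0.970000 + 1.400000)/2 = 1.185000
  f(c_2) = f(1.185000) = -0.520993
  f(a) × f(c) ≥ 0, new interval: [1.185000, 1.400000]
Iteration 3:
  c_3 = (1.185000 + 1.400000)/2 = 1.292500
  f(c_3) = f(1.292500) = -0.133306
  f(a) × f(c) ≥ 0, new interval: [1.292500, 1.400000]

After 3 iteration(s), the approximation is c_3 = 1.292500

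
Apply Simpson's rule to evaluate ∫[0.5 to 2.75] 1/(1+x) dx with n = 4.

f(x) = 1/(1+x)
a = 0.5, b = 2.75, n = 4
h = (b - a)/n = 0.562500

Simpson's rule: (h/3)[f(x₀) + 4f(x₁) + 2f(x₂) + ... + f(xₙ)]

x_0 = 0.5000, f(x_0) = 0.666667, coefficient = 1
x_1 = 1.0625, f(x_1) = 0.484848, coefficient = 4
x_2 = 1.6250, f(x_2) = 0.380952, coefficient = 2
x_3 = 2.1875, f(x_3) = 0.313725, coefficient = 4
x_4 = 2.7500, f(x_4) = 0.266667, coefficient = 1

I ≈ (0.562500/3) × 4.889534 = 0.916788
Exact value: 0.916291
Error: 0.000497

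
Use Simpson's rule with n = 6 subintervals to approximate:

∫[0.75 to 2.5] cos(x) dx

f(x) = cos(x)
a = 0.75, b = 2.5, n = 6
h = (b - a)/n = 0.291667

Simpson's rule: (h/3)[f(x₀) + 4f(x₁) + 2f(x₂) + ... + f(xₙ)]

x_0 = 0.7500, f(x_0) = 0.731689, coefficient = 1
x_1 = 1.0417, f(x_1) = 0.504782, coefficient = 4
x_2 = 1.3333, f(x_2) = 0.235238, coefficient = 2
x_3 = 1.6250, f(x_3) = -0.054177, coefficient = 4
x_4 = 1.9167, f(x_4) = -0.339016, coefficient = 2
x_5 = 2.2083, f(x_5) = -0.595218, coefficient = 4
x_6 = 2.5000, f(x_6) = -0.801144, coefficient = 1

I ≈ (0.291667/3) × -0.855463 = -0.083170
Exact value: -0.083167
Error: 0.000003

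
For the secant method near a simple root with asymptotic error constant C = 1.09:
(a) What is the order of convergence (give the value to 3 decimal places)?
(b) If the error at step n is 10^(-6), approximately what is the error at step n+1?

(a) Secant method has superlinear convergence with order φ = (1+√5)/2 ≈ 1.618.
    This means |e_{n+1}| ≈ C|e_n|^1.618.

(b) With |e_n| = 10^(-6) and C = 1.09:
    |e_{n+1}| ≈ 1.09 × (10^(-6))^1.618 = 1.09 × 10^(-9.71)

(a) ≈ 1.618 (golden ratio); (b) |e_{n+1}| ≈ 2.134e-10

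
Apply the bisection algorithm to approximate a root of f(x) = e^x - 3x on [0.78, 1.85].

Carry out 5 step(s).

f(x) = e^x - 3x
Initial interval: [0.78, 1.85]

Iteration 1:
  c_1 = (0.780000 + 1.850000)/2 = 1.315000
  f(c_1) = f(1.315000) = -0.220249
  f(a) × f(c) ≥ 0, new interval: [1.315000, 1.850000]
Iteration 2:
  c_2 = (1.315000 + 1.850000)/2 = 1.582500
  f(c_2) = f(1.582500) = 0.119608
  f(a) × f(c) < 0, new interval: [1.315000, 1.582500]
Iteration 3:
  c_3 = (1.315000 + 1.582500)/2 = 1.448750
  f(c_3) = f(1.448750) = -0.088461
  f(a) × f(c) ≥ 0, new interval: [1.448750, 1.582500]
Iteration 4:
  c_4 = (1.448750 + 1.582500)/2 = 1.515625
  f(c_4) = f(1.515625) = 0.005390
  f(a) × f(c) < 0, new interval: [1.448750, 1.515625]
Iteration 5:
  c_5 = (1.448750 + 1.515625)/2 = 1.482187
  f(c_5) = f(1.482187) = -0.043997
  f(a) × f(c) ≥ 0, new interval: [1.482187, 1.515625]

After 5 iteration(s), the approximation is c_5 = 1.482187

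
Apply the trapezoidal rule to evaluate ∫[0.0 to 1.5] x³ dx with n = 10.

f(x) = x³
a = 0.0, b = 1.5, n = 10
h = (b - a)/n = 0.150000

Trapezoidal rule: (h/2)[f(x₀) + 2f(x₁) + 2f(x₂) + ... + f(xₙ)]

x_0 = 0.0000, f(x_0) = 0.000000, coefficient = 1
x_1 = 0.1500, f(x_1) = 0.003375, coefficient = 2
x_2 = 0.3000, f(x_2) = 0.027000, coefficient = 2
x_3 = 0.4500, f(x_3) = 0.091125, coefficient = 2
x_4 = 0.6000, f(x_4) = 0.216000, coefficient = 2
x_5 = 0.7500, f(x_5) = 0.421875, coefficient = 2
x_6 = 0.9000, f(x_6) = 0.729000, coefficient = 2
x_7 = 1.0500, f(x_7) = 1.157625, coefficient = 2
x_8 = 1.2000, f(x_8) = 1.728000, coefficient = 2
x_9 = 1.3500, f(x_9) = 2.460375, coefficient = 2
x_10 = 1.5000, f(x_10) = 3.375000, coefficient = 1

I ≈ (0.150000/2) × 17.043750 = 1.278281
Exact value: 1.265625
Error: 0.012656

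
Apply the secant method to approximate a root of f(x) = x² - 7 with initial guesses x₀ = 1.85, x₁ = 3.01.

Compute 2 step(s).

f(x) = x² - 7
x₀ = 1.85, x₁ = 3.01

Secant formula: x_{n+1} = x_n - f(x_n)(x_n - x_{n-1})/(f(x_n) - f(x_{n-1}))

Iteration 1:
  f(1.850000) = -3.577500
  f(3.010000) = 2.060100
  x_2 = 3.010000 - 2.060100×(3.010000 - 1.850000)/(2.060100 - (-3.577500))
       = 2.586111
Iteration 2:
  f(3.010000) = 2.060100
  f(2.586111) = -0.312029
  x_3 = 2.586111 - (-0.312029)×(2.586111 - 3.010000)/(-0.312029 - 2.060100)
       = 2.641869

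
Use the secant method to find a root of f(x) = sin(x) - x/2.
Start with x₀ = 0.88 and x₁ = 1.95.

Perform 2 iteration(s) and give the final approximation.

f(x) = sin(x) - x/2
x₀ = 0.88, x₁ = 1.95

Secant formula: x_{n+1} = x_n - f(x_n)(x_n - x_{n-1})/(f(x_n) - f(x_{n-1}))

Iteration 1:
  f(0.880000) = 0.330739
  f(1.950000) = -0.046040
  x_2 = 1.950000 - (-0.046040)×(1.950000 - 0.880000)/(-0.046040 - 0.330739)
       = 1.819252
Iteration 2:
  f(1.950000) = -0.046040
  f(1.819252) = 0.059667
  x_3 = 1.819252 - 0.059667×(1.819252 - 1.950000)/(0.059667 - (-0.046040))
       = 1.893054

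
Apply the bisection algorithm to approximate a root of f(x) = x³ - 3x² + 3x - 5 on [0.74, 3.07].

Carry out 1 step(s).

f(x) = x³ - 3x² + 3x - 5
Initial interval: [0.74, 3.07]

Iteration 1:
  c_1 = (0.740000 + 3.070000)/2 = 1.905000
  f(c_1) = f(1.905000) = -3.258782
  f(a) × f(c) ≥ 0, new interval: [1.905000, 3.070000]

After 1 iteration(s), the approximation is c_1 = 1.905000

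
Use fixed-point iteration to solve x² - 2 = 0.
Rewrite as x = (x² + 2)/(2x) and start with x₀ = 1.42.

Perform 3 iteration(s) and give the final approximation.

Equation: x² - 2 = 0
Fixed-point form: x = (x² + 2)/(2x)
x₀ = 1.42

x_1 = g(1.420000) = 1.414225
x_2 = g(1.414225) = 1.414214
x_3 = g(1.414214) = 1.414214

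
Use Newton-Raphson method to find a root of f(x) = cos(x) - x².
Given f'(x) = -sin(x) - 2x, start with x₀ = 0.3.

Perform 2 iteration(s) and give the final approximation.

f(x) = cos(x) - x²
f'(x) = -sin(x) - 2x
x₀ = 0.3

Newton-Raphson formula: x_{n+1} = x_n - f(x_n)/f'(x_n)

Iteration 1:
  f(0.300000) = 0.865336
  f'(0.300000) = -0.895520
  x_1 = 0.300000 - 0.865336/(-0.895520) = 1.266295
Iteration 2:
  f(1.266295) = -1.303685
  f'(1.266295) = -3.486586
  x_2 = 1.266295 - (-1.303685)/(-3.486586) = 0.892380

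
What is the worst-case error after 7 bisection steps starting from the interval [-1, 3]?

Bisection error bound: |error| ≤ (b-a)/2^n
|error| ≤ (3 - (-1))/2^7 = 4/2^7
|error| ≤ 0.0312500000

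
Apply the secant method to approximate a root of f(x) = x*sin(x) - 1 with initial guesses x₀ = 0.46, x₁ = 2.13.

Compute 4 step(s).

f(x) = x*sin(x) - 1
x₀ = 0.46, x₁ = 2.13

Secant formula: x_{n+1} = x_n - f(x_n)(x_n - x_{n-1})/(f(x_n) - f(x_{n-1}))

Iteration 1:
  f(0.460000) = -0.795784
  f(2.130000) = 0.805554
  x_2 = 2.130000 - 0.805554×(2.130000 - 0.460000)/(0.805554 - (-0.795784))
       = 1.289906
Iteration 2:
  f(2.130000) = 0.805554
  f(1.289906) = 0.239353
  x_3 = 1.289906 - 0.239353×(1.289906 - 2.130000)/(0.239353 - 0.805554)
       = 0.934769
Iteration 3:
  f(1.289906) = 0.239353
  f(0.934769) = -0.248014
  x_4 = 0.934769 - (-0.248014)×(0.934769 - 1.289906)/(-0.248014 - 0.239353)
       = 1.115493
Iteration 4:
  f(0.934769) = -0.248014
  f(1.115493) = 0.001855
  x_5 = 1.115493 - 0.001855×(1.115493 - 0.934769)/(0.001855 - (-0.248014))
       = 1.114151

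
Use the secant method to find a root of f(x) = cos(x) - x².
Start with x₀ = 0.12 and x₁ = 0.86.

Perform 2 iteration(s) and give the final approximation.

f(x) = cos(x) - x²
x₀ = 0.12, x₁ = 0.86

Secant formula: x_{n+1} = x_n - f(x_n)(x_n - x_{n-1})/(f(x_n) - f(x_{n-1}))

Iteration 1:
  f(0.120000) = 0.978409
  f(0.860000) = -0.087163
  x_2 = 0.860000 - (-0.087163)×(0.860000 - 0.120000)/(-0.087163 - 0.978409)
       = 0.799469
Iteration 2:
  f(0.860000) = -0.087163
  f(0.799469) = 0.057937
  x_3 = 0.799469 - 0.057937×(0.799469 - 0.860000)/(0.057937 - (-0.087163))
       = 0.823638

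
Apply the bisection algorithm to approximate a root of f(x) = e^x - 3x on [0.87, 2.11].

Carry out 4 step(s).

f(x) = e^x - 3x
Initial interval: [0.87, 2.11]

Iteration 1:
  c_1 = (0.870000 + 2.110000)/2 = 1.490000
  f(c_1) = f(1.490000) = -0.032904
  f(a) × f(c) ≥ 0, new interval: [1.490000, 2.110000]
Iteration 2:
  c_2 = (1.490000 + 2.110000)/2 = 1.800000
  f(c_2) = f(1.800000) = 0.649647
  f(a) × f(c) < 0, new interval: [1.490000, 1.800000]
Iteration 3:
  c_3 = (1.490000 + 1.800000)/2 = 1.645000
  f(c_3) = f(1.645000) = 0.246010
  f(a) × f(c) < 0, new interval: [1.490000, 1.645000]
Iteration 4:
  c_4 = (1.490000 + 1.645000)/2 = 1.567500
  f(c_4) = f(1.567500) = 0.092147
  f(a) × f(c) < 0, new interval: [1.490000, 1.567500]

After 4 iteration(s), the approximation is c_4 = 1.567500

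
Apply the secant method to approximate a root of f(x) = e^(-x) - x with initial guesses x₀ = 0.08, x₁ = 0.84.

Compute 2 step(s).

f(x) = e^(-x) - x
x₀ = 0.08, x₁ = 0.84

Secant formula: x_{n+1} = x_n - f(x_n)(x_n - x_{n-1})/(f(x_n) - f(x_{n-1}))

Iteration 1:
  f(0.080000) = 0.843116
  f(0.840000) = -0.408289
  x_2 = 0.840000 - (-0.408289)×(0.840000 - 0.080000)/(-0.408289 - 0.843116)
       = 0.592039
Iteration 2:
  f(0.840000) = -0.408289
  f(0.592039) = -0.038841
  x_3 = 0.592039 - (-0.038841)×(0.592039 - 0.840000)/(-0.038841 - (-0.408289))
       = 0.565970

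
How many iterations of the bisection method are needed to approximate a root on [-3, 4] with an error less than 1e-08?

We need (b-a)/2^n ≤ 1e-08
(4 - (-3))/2^n ≤ 1e-08
7/2^n ≤ 1e-08
2^n ≥ 700000000
n ≥ log₂(700000000) = 29.38
n ≥ 30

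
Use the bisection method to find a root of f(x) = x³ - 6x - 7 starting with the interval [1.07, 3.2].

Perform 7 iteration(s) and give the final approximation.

f(x) = x³ - 6x - 7
Initial interval: [1.07, 3.2]

Iteration 1:
  c_1 = (1.070000 + 3.200000)/2 = 2.135000
  f(c_1) = f(2.135000) = -10.078190
  f(a) × f(c) ≥ 0, new interval: [2.135000, 3.200000]
Iteration 2:
  c_2 = (2.135000 + 3.200000)/2 = 2.667500
  f(c_2) = f(2.667500) = -4.024254
  f(a) × f(c) ≥ 0, new interval: [2.667500, 3.200000]
Iteration 3:
  c_3 = (2.667500 + 3.200000)/2 = 2.933750
  f(c_3) = f(2.933750) = 0.647961
  f(a) × f(c) < 0, new interval: [2.667500, 2.933750]
Iteration 4:
  c_4 = (2.667500 + 2.933750)/2 = 2.800625
  f(c_4) = f(2.800625) = -1.837047
  f(a) × f(c) ≥ 0, new interval: [2.800625, 2.933750]
Iteration 5:
  c_5 = (2.800625 + 2.933750)/2 = 2.867188
  f(c_5) = f(2.867188) = -0.632653
  f(a) × f(c) ≥ 0, new interval: [2.867188, 2.933750]
Iteration 6:
  c_6 = (2.867188 + 2.933750)/2 = 2.900469
  f(c_6) = f(2.900469) = -0.001984
  f(a) × f(c) ≥ 0, new interval: [2.900469, 2.933750]
Iteration 7:
  c_7 = (2.900469 + 2.933750)/2 = 2.917109
  f(c_7) = f(2.917109) = 0.320565
  f(a) × f(c) < 0, new interval: [2.900469, 2.917109]

After 7 iteration(s), the approximation is c_7 = 2.917109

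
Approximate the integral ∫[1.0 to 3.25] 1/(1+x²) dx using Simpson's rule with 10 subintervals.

f(x) = 1/(1+x²)
a = 1.0, b = 3.25, n = 10
h = (b - a)/n = 0.225000

Simpson's rule: (h/3)[f(x₀) + 4f(x₁) + 2f(x₂) + ... + f(xₙ)]

x_0 = 1.0000, f(x_0) = 0.500000, coefficient = 1
x_1 = 1.2250, f(x_1) = 0.399900, coefficient = 4
x_2 = 1.4500, f(x_2) = 0.322321, coefficient = 2
x_3 = 1.6750, f(x_3) = 0.262769, coefficient = 4
x_4 = 1.9000, f(x_4) = 0.216920, coefficient = 2
x_5 = 2.1250, f(x_5) = 0.181303, coefficient = 4
x_6 = 2.3500, f(x_6) = 0.153315, coefficient = 2
x_7 = 2.5750, f(x_7) = 0.131051, coefficient = 4
x_8 = 2.8000, f(x_8) = 0.113122, coefficient = 2
x_9 = 3.0250, f(x_9) = 0.098516, coefficient = 4
x_10 = 3.2500, f(x_10) = 0.086486, coefficient = 1

I ≈ (0.225000/3) × 6.491999 = 0.486900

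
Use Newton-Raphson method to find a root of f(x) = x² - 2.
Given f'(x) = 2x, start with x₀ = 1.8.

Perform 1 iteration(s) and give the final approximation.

f(x) = x² - 2
f'(x) = 2x
x₀ = 1.8

Newton-Raphson formula: x_{n+1} = x_n - f(x_n)/f'(x_n)

Iteration 1:
  f(1.800000) = 1.240000
  f'(1.800000) = 3.600000
  x_1 = 1.800000 - 1.240000/3.600000 = 1.455556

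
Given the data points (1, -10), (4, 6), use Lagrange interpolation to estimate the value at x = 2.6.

Lagrange interpolation formula:
P(x) = Σ yᵢ × Lᵢ(x)
where Lᵢ(x) = Π_{j≠i} (x - xⱼ)/(xᵢ - xⱼ)

L_0(2.6) = (2.6 - 4)/(1 - 4) = 0.466667
L_1(2.6) = (2.6 - 1)/(4 - 1) = 0.533333

P(2.6) = (-10)×L_0(2.6) + 6×L_1(2.6)
P(2.6) = -1.466667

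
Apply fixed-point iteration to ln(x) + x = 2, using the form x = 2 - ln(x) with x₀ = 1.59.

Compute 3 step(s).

Equation: ln(x) + x = 2
Fixed-point form: x = 2 - ln(x)
x₀ = 1.59

x_1 = g(1.590000) = 1.536266
x_2 = g(1.536266) = 1.570645
x_3 = g(1.570645) = 1.548514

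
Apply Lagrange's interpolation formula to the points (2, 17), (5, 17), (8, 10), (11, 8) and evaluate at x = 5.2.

Lagrange interpolation formula:
P(x) = Σ yᵢ × Lᵢ(x)
where Lᵢ(x) = Π_{j≠i} (x - xⱼ)/(xᵢ - xⱼ)

L_0(5.2) = (5.2 - 5)/(2 - 5) × (5.2 - 8)/(2 - 8) × (5.2 - 11)/(2 - 11) = -0.020049
L_1(5.2) = (5.2 - 2)/(5 - 2) × (5.2 - 8)/(5 - 8) × (5.2 - 11)/(5 - 11) = 0.962370
L_2(5.2) = (5.2 - 2)/(8 - 2) × (5.2 - 5)/(8 - 5) × (5.2 - 11)/(8 - 11) = 0.068741
L_3(5.2) = (5.2 - 2)/(11 - 2) × (5.2 - 5)/(11 - 5) × (5.2 - 8)/(11 - 8) = -0.011062

P(5.2) = 17×L_0(5.2) + 17×L_1(5.2) + 10×L_2(5.2) + 8×L_3(5.2)
P(5.2) = 16.618370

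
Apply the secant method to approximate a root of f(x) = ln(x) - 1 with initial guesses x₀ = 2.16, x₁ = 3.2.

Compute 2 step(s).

f(x) = ln(x) - 1
x₀ = 2.16, x₁ = 3.2

Secant formula: x_{n+1} = x_n - f(x_n)(x_n - x_{n-1})/(f(x_n) - f(x_{n-1}))

Iteration 1:
  f(2.160000) = -0.229892
  f(3.200000) = 0.163151
  x_2 = 3.200000 - 0.163151×(3.200000 - 2.160000)/(0.163151 - (-0.229892))
       = 2.768299
Iteration 2:
  f(3.200000) = 0.163151
  f(2.768299) = 0.018233
  x_3 = 2.768299 - 0.018233×(2.768299 - 3.200000)/(0.018233 - 0.163151)
       = 2.713984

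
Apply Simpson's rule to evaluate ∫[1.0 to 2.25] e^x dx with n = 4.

f(x) = e^x
a = 1.0, b = 2.25, n = 4
h = (b - a)/n = 0.312500

Simpson's rule: (h/3)[f(x₀) + 4f(x₁) + 2f(x₂) + ... + f(xₙ)]

x_0 = 1.0000, f(x_0) = 2.718282, coefficient = 1
x_1 = 1.3125, f(x_1) = 3.715451, coefficient = 4
x_2 = 1.6250, f(x_2) = 5.078419, coefficient = 2
x_3 = 1.9375, f(x_3) = 6.941376, coefficient = 4
x_4 = 2.2500, f(x_4) = 9.487736, coefficient = 1

I ≈ (0.312500/3) × 64.990162 = 6.769809
Exact value: 6.769454
Error: 0.000355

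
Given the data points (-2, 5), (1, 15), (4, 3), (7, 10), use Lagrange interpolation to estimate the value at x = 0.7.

Lagrange interpolation formula:
P(x) = Σ yᵢ × Lᵢ(x)
where Lᵢ(x) = Π_{j≠i} (x - xⱼ)/(xᵢ - xⱼ)

L_0(0.7) = (0.7 - 1)/(-2 - 1) × (0.7 - 4)/(-2 - 4) × (0.7 - 7)/(-2 - 7) = 0.038500
L_1(0.7) = (0.7 - (-2))/(1 - (-2)) × (0.7 - 4)/(1 - 4) × (0.7 - 7)/(1 - 7) = 1.039500
L_2(0.7) = (0.7 - (-2))/(4 - (-2)) × (0.7 - 1)/(4 - 1) × (0.7 - 7)/(4 - 7) = -0.094500
L_3(0.7) = (0.7 - (-2))/(7 - (-2)) × (0.7 - 1)/(7 - 1) × (0.7 - 4)/(7 - 4) = 0.016500

P(0.7) = 5×L_0(0.7) + 15×L_1(0.7) + 3×L_2(0.7) + 10×L_3(0.7)
P(0.7) = 15.666500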